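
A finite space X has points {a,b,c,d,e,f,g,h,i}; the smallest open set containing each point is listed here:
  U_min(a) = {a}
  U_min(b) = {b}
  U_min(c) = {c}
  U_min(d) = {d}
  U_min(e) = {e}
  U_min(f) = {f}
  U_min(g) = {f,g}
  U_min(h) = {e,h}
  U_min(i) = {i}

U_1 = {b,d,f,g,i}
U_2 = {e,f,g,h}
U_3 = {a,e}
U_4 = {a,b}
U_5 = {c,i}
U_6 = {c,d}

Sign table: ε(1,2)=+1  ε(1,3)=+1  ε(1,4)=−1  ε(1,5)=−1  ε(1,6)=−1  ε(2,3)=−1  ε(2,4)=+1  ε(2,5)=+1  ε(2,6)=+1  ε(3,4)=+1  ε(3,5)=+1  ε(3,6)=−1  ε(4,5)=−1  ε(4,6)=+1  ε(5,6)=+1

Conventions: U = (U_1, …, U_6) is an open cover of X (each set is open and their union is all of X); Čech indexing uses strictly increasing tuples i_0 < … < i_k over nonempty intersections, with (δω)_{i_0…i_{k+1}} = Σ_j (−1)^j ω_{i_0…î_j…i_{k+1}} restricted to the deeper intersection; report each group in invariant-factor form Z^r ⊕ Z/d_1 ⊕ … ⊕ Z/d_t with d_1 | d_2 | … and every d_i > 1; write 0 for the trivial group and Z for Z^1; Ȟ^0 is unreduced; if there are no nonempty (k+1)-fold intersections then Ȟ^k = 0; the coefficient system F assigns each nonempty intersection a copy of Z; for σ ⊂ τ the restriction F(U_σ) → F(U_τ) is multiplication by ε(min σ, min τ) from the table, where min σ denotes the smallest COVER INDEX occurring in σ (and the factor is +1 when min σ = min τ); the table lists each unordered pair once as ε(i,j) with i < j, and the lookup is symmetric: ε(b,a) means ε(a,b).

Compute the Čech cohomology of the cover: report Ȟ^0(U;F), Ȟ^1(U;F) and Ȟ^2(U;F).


nerve of the cover:
  U12={f,g} U14={b} U15={i} U16={d} U23={e} U34={a} U56={c}
C dims 6,7; δ0: rk 5, SNF 1^5
Ȟ^0 = (6 − 5) − 0 = 1, so Ȟ^0 ≅ Z
Ȟ^1 = (7 − 0) − 5 = 2, so Ȟ^1 ≅ Z^2
Ȟ^2 = (0 − 0) − 0 = 0, so Ȟ^2 ≅ 0

Ȟ^0 ≅ Z, Ȟ^1 ≅ Z^2, Ȟ^2 ≅ 0


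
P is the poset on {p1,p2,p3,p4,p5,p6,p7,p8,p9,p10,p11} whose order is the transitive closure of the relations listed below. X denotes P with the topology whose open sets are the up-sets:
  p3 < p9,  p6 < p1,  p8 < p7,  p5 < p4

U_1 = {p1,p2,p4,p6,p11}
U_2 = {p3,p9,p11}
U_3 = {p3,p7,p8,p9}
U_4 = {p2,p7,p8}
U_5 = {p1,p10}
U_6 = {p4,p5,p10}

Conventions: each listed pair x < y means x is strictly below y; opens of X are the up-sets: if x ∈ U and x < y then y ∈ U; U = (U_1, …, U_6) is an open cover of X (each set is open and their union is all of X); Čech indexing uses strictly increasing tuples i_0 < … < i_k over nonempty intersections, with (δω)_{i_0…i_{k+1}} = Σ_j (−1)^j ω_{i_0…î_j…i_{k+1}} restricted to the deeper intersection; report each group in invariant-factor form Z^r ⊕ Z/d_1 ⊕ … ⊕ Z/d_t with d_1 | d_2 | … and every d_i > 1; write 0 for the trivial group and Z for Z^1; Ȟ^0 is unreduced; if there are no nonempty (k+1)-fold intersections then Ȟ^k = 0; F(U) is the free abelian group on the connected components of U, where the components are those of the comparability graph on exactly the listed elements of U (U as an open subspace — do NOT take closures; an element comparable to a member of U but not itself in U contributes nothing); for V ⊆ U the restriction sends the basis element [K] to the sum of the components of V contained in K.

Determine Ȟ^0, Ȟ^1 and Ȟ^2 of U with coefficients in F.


Ȟ^0 = Z^7, Ȟ^1 = 0, Ȟ^2 = 0

nonempty overlaps:
  U12={p11} U14={p2} U15={p1} U16={p4} U23={p3,p9} U34={p7,p8} U56={p10}
components per intersection:
  U1: {p1,p6} {p2} {p4} {p11}
  U2: {p3,p9} {p11}
  U3: {p3,p9} {p7,p8}
  U4: {p2} {p7,p8}
  U5: {p1} {p10}
  U6: {p4,p5} {p10}
  U12: {p11}
  U14: {p2}
  U15: {p1}
  U16: {p4}
  U23: {p3,p9}
  U34: {p7,p8}
  U56: {p10}
C dims 14,7; δ0: rk 7, SNF 1^7
degree 0: 14−7−0 = 7 → Ȟ^0 ≅ Z^7
degree 1: 7−0−7 = 0 → Ȟ^1 ≅ 0
degree 2: 0−0−0 = 0 → Ȟ^2 ≅ 0


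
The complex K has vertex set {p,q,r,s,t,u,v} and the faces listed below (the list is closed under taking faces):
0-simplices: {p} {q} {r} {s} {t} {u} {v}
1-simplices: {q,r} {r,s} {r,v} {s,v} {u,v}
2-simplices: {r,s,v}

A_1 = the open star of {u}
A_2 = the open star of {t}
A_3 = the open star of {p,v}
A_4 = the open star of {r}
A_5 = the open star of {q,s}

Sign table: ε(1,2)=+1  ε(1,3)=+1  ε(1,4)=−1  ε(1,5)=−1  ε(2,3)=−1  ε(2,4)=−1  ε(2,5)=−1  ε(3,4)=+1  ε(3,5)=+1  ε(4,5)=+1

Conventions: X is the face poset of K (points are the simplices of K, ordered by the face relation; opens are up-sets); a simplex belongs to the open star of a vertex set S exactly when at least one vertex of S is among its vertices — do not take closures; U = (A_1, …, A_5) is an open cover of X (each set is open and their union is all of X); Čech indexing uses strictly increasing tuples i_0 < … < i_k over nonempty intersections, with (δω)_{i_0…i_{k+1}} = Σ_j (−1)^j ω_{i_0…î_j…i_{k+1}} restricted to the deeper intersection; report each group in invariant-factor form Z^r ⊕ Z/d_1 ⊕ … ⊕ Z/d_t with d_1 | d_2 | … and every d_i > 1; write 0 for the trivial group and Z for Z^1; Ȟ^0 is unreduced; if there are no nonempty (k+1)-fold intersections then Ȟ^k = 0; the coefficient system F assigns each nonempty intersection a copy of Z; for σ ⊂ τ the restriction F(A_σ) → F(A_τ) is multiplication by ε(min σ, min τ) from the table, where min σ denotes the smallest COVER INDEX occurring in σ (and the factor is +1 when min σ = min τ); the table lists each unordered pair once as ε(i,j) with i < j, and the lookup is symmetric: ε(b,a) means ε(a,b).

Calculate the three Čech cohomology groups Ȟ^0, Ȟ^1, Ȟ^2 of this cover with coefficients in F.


Ȟ^0 ≅ Z^2; Ȟ^1 ≅ 0; Ȟ^2 ≅ 0

nerve simplices:
  A1={{u},{u,v}} A2={{t}} A3={{p},{v},{r,v},{s,v},{u,v},{r,s,v}} A4={{r},{q,r},{r,s},{r,v},{r,s,v}} A5={{q},{s},{q,r},{r,s},{s,v},{r,s,v}}
  A13={{u,v}} A34={{r,v},{r,s,v}} A35={{s,v},{r,s,v}} A45={{q,r},{r,s},{r,s,v}}
  A345={{r,s,v}}
C dims 5,4,1; δ0: rk 3, SNF 1^3; δ1: rk 1, SNF 1^1
degree 0: 5−3−0 = 2 → Ȟ^0 ≅ Z^2
degree 1: 4−1−3 = 0 → Ȟ^1 ≅ 0
degree 2: 1−0−1 = 0 → Ȟ^2 ≅ 0


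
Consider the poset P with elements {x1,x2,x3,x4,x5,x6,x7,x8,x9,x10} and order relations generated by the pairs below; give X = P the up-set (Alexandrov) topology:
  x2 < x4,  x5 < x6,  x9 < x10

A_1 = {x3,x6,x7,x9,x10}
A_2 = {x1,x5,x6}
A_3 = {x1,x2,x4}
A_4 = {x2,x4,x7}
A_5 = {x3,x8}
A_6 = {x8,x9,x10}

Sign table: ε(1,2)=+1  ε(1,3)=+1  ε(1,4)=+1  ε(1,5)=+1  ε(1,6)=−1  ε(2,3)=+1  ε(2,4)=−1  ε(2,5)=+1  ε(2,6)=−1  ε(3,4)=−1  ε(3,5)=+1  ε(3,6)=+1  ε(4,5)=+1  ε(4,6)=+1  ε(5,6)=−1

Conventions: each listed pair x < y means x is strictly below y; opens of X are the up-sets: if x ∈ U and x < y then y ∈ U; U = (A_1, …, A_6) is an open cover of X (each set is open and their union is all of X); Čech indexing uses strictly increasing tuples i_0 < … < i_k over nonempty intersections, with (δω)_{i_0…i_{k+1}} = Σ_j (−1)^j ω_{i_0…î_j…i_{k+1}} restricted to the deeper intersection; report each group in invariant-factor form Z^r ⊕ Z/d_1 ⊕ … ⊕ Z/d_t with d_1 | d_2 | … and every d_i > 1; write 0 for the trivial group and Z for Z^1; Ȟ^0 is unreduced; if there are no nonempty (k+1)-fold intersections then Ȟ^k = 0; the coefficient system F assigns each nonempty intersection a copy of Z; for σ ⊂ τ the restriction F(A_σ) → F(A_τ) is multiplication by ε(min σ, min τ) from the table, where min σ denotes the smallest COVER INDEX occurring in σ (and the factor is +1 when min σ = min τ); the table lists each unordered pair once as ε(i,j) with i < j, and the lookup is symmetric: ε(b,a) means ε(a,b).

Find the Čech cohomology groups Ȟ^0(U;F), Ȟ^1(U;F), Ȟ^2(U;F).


nonempty overlaps:
  A12={x6} A14={x7} A15={x3} A16={x9,x10} A23={x1} A34={x2,x4} A56={x8}
C dims 6,7; δ0: rk 6, SNF 1^5·2
degree 0: 6−6−0 = 0 → Ȟ^0 ≅ 0
degree 1: 7−0−6 = 1 plus torsion [2] → Ȟ^1 ≅ Z ⊕ Z/2
degree 2: 0−0−0 = 0 → Ȟ^2 ≅ 0

Ȟ^0(U;F) ≅ 0,  Ȟ^1(U;F) ≅ Z ⊕ Z/2,  Ȟ^2(U;F) ≅ 0


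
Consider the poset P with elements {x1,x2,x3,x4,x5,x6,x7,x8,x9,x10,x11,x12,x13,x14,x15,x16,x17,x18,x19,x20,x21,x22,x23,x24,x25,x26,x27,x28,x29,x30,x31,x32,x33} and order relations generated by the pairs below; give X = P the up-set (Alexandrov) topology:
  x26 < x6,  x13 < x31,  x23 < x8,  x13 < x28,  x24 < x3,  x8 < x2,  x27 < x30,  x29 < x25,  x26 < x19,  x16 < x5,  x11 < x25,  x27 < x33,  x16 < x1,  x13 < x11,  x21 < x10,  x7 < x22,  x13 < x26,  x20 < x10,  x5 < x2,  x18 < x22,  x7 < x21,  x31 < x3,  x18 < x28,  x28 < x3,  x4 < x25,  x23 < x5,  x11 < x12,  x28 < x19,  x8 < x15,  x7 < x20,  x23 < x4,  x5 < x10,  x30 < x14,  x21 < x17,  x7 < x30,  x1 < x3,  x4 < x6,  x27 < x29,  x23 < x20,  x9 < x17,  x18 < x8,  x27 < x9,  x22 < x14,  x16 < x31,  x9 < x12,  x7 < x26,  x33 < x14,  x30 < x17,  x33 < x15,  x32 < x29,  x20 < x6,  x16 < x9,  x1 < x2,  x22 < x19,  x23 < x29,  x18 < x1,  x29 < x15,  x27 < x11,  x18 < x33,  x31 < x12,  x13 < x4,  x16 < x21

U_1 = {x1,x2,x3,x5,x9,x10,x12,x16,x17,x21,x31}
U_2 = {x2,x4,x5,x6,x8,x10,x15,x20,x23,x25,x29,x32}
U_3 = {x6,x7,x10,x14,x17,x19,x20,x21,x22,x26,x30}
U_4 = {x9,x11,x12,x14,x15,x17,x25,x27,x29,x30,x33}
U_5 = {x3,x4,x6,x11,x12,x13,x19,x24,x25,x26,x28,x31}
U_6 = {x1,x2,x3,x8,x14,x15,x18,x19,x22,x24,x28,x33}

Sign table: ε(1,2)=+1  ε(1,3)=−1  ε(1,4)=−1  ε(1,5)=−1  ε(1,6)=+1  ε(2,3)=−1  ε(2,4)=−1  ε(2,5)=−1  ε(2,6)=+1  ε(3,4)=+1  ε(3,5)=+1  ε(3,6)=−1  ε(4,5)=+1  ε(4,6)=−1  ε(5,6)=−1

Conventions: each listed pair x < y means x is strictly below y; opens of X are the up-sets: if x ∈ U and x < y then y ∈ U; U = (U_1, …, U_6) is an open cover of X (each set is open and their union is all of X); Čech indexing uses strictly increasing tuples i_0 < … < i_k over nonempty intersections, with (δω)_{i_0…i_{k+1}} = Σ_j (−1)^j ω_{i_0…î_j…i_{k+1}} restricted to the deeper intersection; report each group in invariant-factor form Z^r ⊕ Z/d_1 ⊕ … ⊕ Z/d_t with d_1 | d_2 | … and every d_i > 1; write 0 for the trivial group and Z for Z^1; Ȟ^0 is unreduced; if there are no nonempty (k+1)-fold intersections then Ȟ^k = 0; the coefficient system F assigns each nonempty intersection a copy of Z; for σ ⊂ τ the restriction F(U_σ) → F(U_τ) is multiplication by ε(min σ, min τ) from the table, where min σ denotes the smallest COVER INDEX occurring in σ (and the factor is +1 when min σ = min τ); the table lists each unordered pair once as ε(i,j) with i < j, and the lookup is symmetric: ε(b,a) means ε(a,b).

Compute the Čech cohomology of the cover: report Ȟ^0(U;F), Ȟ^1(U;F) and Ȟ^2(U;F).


Ȟ^0 = Z; Ȟ^1 = 0; Ȟ^2 = Z/2

nerve simplices:
  U12={x2,x5,x10} U13={x10,x17,x21} U14={x9,x12,x17} U15={x3,x12,x31} U16={x1,x2,x3} U23={x6,x10,x20} U24={x15,x25,x29} U25={x4,x6,x25} U26={x2,x8,x15} U34={x14,x17,x30} U35={x6,x19,x26} U36={x14,x19,x22} U45={x11,x12,x25} U46={x14,x15,x33} U56={x3,x19,x24,x28}
  U123={x10} U126={x2} U134={x17} U145={x12} U156={x3} U235={x6} U245={x25} U246={x15} U346={x14} U356={x19}
C dims 6,15,10; δ0: rk 5, SNF 1^5; δ1: rk 10, SNF 1^9·2
degree 0: 6−5−0 = 1 → Ȟ^0 ≅ Z
degree 1: 15−10−5 = 0 → Ȟ^1 ≅ 0
degree 2: 10−0−10 = 0 plus torsion [2] → Ȟ^2 ≅ Z/2


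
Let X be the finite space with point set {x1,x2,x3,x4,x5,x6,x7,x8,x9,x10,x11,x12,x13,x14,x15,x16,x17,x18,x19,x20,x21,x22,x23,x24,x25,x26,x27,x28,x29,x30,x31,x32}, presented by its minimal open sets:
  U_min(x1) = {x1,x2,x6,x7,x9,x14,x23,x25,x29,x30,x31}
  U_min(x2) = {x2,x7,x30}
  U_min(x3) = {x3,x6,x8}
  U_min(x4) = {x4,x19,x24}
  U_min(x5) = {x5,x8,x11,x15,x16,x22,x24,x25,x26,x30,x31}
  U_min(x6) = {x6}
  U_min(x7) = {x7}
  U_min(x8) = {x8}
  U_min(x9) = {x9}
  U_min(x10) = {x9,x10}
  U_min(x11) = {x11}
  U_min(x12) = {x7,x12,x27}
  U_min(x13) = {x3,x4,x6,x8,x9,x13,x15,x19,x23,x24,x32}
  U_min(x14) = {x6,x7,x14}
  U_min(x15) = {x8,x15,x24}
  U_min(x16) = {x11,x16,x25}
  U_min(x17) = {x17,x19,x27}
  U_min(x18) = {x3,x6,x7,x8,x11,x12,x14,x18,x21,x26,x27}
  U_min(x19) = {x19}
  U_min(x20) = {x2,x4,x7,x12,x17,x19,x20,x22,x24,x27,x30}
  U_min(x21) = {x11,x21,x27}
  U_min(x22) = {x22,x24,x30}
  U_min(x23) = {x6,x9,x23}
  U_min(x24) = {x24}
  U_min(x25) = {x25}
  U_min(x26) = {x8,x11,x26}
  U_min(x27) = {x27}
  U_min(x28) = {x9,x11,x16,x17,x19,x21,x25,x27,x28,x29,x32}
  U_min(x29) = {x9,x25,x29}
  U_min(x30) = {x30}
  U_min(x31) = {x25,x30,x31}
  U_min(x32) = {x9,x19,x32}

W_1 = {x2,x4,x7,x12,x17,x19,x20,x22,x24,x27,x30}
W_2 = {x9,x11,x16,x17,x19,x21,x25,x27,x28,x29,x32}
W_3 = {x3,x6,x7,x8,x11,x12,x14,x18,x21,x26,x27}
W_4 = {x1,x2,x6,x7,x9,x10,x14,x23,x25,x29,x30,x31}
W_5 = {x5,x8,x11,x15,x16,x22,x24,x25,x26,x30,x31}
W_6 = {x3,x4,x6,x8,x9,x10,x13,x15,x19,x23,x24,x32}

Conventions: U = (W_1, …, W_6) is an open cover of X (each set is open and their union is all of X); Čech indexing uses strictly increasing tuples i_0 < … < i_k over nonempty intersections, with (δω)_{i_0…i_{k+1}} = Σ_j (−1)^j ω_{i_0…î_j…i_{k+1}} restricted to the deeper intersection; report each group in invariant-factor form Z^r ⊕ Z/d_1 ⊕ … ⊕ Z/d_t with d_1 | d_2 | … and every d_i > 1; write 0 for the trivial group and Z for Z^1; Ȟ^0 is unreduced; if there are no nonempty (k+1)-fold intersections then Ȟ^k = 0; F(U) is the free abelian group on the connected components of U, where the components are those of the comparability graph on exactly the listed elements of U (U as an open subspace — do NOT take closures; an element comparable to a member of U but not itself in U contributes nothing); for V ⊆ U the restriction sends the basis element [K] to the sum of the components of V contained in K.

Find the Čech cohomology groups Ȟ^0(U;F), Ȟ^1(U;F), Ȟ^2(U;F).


Ȟ^0 = Z,  Ȟ^1 = 0,  Ȟ^2 = Z/2

nonempty overlaps:
  W12={x17,x19,x27} W13={x7,x12,x27} W14={x2,x7,x30} W15={x22,x24,x30} W16={x4,x19,x24} W23={x11,x21,x27} W24={x9,x25,x29} W25={x11,x16,x25} W26={x9,x19,x32} W34={x6,x7,x14} W35={x8,x11,x26} W36={x3,x6,x8} W45={x25,x30,x31} W46={x6,x9,x10,x23} W56={x8,x15,x24}
  W123={x27} W126={x19} W134={x7} W145={x30} W156={x24} W235={x11} W245={x25} W246={x9} W346={x6} W356={x8}
components per intersection:
  W1: {x2,x4,x7,x12,x17,x19,x20,x22,x24,x27,x30}
  W2: {x9,x11,x16,x17,x19,x21,x25,x27,x28,x29,x32}
  W3: {x3,x6,x7,x8,x11,x12,x14,x18,x21,x26,x27}
  W4: {x1,x2,x6,x7,x9,x10,x14,x23,x25,x29,x30,x31}
  W5: {x5,x8,x11,x15,x16,x22,x24,x25,x26,x30,x31}
  W6: {x3,x4,x6,x8,x9,x10,x13,x15,x19,x23,x24,x32}
  W12: {x17,x19,x27}
  W13: {x7,x12,x27}
  W14: {x2,x7,x30}
  W15: {x22,x24,x30}
  W16: {x4,x19,x24}
  W23: {x11,x21,x27}
  W24: {x9,x25,x29}
  W25: {x11,x16,x25}
  W26: {x9,x19,x32}
  W34: {x6,x7,x14}
  W35: {x8,x11,x26}
  W36: {x3,x6,x8}
  W45: {x25,x30,x31}
  W46: {x6,x9,x10,x23}
  W56: {x8,x15,x24}
  W123: {x27}
  W126: {x19}
  W134: {x7}
  W145: {x30}
  W156: {x24}
  W235: {x11}
  W245: {x25}
  W246: {x9}
  W346: {x6}
  W356: {x8}
C dims 6,15,10; δ0: rk 5, SNF 1^5; δ1: rk 10, SNF 1^9·2
degree 0: 6−5−0 = 1 → Ȟ^0 ≅ Z
degree 1: 15−10−5 = 0 → Ȟ^1 ≅ 0
degree 2: 10−0−10 = 0 plus torsion [2] → Ȟ^2 ≅ Z/2


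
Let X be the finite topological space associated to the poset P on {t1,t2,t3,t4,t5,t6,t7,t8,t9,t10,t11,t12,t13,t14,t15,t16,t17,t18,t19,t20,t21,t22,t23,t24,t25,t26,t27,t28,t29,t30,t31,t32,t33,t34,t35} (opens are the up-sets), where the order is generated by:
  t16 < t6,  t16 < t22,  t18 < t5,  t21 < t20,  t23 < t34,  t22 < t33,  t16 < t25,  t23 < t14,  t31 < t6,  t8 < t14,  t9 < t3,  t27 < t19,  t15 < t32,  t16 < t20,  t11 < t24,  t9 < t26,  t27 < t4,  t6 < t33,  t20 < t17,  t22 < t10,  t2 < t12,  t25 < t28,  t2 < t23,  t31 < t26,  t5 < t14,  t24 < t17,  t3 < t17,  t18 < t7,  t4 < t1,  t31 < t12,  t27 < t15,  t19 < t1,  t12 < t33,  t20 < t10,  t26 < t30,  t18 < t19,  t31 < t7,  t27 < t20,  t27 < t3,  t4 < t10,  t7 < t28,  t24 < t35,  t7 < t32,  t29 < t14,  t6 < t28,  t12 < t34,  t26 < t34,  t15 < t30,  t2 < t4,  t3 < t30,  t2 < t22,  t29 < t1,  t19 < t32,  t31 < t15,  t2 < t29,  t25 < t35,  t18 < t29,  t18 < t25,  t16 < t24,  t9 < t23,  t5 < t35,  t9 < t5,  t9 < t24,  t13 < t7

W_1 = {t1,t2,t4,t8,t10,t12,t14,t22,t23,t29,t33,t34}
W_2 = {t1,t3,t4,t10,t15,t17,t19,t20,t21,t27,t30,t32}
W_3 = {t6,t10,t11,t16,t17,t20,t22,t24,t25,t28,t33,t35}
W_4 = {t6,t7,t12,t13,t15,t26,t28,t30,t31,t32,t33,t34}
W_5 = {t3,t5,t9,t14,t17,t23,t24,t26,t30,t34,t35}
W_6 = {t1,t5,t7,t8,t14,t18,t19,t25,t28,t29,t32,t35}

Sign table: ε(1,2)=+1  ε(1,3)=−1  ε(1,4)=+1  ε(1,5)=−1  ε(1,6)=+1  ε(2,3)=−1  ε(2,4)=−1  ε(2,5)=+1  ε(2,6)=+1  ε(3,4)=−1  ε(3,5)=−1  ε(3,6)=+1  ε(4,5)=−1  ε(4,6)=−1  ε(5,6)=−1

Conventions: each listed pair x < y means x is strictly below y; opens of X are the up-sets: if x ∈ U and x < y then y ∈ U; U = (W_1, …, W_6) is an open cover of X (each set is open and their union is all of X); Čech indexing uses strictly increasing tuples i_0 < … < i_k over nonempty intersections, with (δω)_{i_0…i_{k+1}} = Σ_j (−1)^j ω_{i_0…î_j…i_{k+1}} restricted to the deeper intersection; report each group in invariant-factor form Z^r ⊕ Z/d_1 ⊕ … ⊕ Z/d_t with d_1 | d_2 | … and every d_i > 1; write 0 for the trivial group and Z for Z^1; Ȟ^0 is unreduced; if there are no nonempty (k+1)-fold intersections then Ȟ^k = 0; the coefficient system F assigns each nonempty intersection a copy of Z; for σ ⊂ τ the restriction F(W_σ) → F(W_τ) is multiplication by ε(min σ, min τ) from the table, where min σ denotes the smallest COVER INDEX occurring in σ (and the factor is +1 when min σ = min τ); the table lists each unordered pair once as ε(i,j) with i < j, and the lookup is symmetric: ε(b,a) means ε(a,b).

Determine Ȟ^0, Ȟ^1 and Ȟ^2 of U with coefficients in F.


Ȟ^0 ≅ 0, Ȟ^1 ≅ Z/2 and Ȟ^2 ≅ Z

intersection data:
  W12={t1,t4,t10} W13={t10,t22,t33} W14={t12,t33,t34} W15={t14,t23,t34} W16={t1,t8,t14,t29} W23={t10,t17,t20} W24={t15,t30,t32} W25={t3,t17,t30} W26={t1,t19,t32} W34={t6,t28,t33} W35={t17,t24,t35} W36={t25,t28,t35} W45={t26,t30,t34} W46={t7,t28,t32} W56={t5,t14,t35}
  W123={t10} W126={t1} W134={t33} W145={t34} W156={t14} W235={t17} W245={t30} W246={t32} W346={t28} W356={t35}
C dims 6,15,10; δ0: rk 6, SNF 1^5·2; δ1: rk 9, SNF 1^9
Ȟ^0 = (6 − 6) − 0 = 0, so Ȟ^0 ≅ 0
Ȟ^1 = (15 − 9) − 6 = 0 plus torsion [2], so Ȟ^1 ≅ Z/2
Ȟ^2 = (10 − 0) − 9 = 1, so Ȟ^2 ≅ Z


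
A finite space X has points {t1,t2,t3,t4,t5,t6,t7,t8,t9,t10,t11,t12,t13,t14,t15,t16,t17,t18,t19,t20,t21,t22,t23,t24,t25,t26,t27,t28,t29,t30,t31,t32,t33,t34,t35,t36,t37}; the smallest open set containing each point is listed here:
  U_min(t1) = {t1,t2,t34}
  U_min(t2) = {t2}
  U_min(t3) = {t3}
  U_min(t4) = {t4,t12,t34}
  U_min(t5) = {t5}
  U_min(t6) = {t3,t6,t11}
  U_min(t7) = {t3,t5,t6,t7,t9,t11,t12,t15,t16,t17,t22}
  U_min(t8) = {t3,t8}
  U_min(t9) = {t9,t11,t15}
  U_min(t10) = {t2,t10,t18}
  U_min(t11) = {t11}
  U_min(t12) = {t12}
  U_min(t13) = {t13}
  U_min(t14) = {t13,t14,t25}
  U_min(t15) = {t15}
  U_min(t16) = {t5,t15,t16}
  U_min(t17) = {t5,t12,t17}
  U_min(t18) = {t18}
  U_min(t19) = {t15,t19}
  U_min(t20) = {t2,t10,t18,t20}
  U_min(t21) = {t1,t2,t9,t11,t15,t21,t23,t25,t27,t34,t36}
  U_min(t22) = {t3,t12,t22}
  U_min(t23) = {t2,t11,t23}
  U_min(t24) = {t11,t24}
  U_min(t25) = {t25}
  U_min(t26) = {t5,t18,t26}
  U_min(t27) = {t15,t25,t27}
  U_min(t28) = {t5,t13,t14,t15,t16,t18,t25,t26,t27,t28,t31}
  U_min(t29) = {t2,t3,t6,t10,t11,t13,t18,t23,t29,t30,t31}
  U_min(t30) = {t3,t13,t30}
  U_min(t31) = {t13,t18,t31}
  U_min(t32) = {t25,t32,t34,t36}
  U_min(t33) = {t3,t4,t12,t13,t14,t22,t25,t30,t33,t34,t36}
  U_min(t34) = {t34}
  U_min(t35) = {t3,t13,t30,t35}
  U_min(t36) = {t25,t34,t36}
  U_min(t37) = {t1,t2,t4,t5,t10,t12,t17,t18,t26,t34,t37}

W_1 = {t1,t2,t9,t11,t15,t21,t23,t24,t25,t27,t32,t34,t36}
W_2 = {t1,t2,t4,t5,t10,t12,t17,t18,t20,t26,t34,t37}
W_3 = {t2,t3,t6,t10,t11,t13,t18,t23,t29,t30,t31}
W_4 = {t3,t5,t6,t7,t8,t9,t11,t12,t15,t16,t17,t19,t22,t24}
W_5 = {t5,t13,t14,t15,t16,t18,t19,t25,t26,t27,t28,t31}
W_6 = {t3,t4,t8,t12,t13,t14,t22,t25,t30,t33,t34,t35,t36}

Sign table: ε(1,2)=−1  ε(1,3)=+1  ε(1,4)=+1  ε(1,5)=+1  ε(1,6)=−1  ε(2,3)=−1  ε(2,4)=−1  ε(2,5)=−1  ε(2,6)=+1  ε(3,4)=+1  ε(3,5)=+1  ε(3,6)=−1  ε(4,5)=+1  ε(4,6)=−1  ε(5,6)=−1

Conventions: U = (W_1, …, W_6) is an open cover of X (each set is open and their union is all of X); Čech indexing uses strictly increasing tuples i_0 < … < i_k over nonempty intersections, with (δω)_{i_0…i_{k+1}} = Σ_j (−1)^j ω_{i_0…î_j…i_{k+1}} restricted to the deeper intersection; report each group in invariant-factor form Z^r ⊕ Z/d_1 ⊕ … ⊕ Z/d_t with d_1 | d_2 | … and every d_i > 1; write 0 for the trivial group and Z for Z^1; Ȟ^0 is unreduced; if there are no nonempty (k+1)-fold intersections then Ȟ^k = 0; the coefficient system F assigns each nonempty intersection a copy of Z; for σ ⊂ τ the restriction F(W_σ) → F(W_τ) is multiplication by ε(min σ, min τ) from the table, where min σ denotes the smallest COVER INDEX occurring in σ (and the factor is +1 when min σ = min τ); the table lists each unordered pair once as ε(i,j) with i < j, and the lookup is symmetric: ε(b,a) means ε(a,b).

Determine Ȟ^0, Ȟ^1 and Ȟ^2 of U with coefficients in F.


nerve of the cover:
  W12={t1,t2,t34} W13={t2,t11,t23} W14={t9,t11,t15,t24} W15={t15,t25,t27} W16={t25,t34,t36} W23={t2,t10,t18} W24={t5,t12,t17} W25={t5,t18,t26} W26={t4,t12,t34} W34={t3,t6,t11} W35={t13,t18,t31} W36={t3,t13,t30} W45={t5,t15,t16,t19} W46={t3,t8,t12,t22} W56={t13,t14,t25}
  W123={t2} W126={t34} W134={t11} W145={t15} W156={t25} W235={t18} W245={t5} W246={t12} W346={t3} W356={t13}
C dims 6,15,10; δ0: rk 5, SNF 1^5; δ1: rk 10, SNF 1^9·2
Ȟ^0 = (6 − 5) − 0 = 1, so Ȟ^0 ≅ Z
Ȟ^1 = (15 − 10) − 5 = 0, so Ȟ^1 ≅ 0
Ȟ^2 = (10 − 0) − 10 = 0 plus torsion [2], so Ȟ^2 ≅ Z/2

Ȟ^0 ≅ Z; Ȟ^1 ≅ 0; Ȟ^2 ≅ Z/2


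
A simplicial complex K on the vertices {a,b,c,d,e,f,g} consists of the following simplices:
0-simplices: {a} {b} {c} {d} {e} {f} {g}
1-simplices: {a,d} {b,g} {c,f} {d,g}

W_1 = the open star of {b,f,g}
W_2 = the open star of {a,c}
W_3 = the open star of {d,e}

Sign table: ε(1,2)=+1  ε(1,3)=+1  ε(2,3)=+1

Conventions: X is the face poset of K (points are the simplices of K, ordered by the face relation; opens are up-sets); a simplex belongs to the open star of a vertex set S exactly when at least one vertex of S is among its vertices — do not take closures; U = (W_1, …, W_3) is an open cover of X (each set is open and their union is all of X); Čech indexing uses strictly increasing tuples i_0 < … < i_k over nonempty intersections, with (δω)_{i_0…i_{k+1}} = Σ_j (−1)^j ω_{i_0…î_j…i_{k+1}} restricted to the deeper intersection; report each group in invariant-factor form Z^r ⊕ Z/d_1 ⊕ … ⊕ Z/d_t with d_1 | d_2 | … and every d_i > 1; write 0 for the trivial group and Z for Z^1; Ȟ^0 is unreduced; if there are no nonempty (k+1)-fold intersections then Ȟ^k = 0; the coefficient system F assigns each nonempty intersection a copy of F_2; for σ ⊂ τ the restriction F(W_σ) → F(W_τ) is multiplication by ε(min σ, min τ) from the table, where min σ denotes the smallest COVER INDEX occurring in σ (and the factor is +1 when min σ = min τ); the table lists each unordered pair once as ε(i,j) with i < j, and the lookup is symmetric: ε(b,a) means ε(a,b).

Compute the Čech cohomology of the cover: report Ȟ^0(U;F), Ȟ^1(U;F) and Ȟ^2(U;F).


Ȟ^0(U;F) ≅ Z/2, Ȟ^1(U;F) ≅ Z/2, Ȟ^2(U;F) ≅ 0

nonempty overlaps:
  W1={{b},{f},{g},{b,g},{c,f},{d,g}} W2={{a},{c},{a,d},{c,f}} W3={{d},{e},{a,d},{d,g}}
  W12={{c,f}} W13={{d,g}} W23={{a,d}}
C dims 3,3; δ0: rk_F2 2
degree 0: 3−2−0 = 1 → Ȟ^0 ≅ Z/2
degree 1: 3−0−2 = 1 → Ȟ^1 ≅ Z/2
degree 2: 0−0−0 = 0 → Ȟ^2 ≅ 0


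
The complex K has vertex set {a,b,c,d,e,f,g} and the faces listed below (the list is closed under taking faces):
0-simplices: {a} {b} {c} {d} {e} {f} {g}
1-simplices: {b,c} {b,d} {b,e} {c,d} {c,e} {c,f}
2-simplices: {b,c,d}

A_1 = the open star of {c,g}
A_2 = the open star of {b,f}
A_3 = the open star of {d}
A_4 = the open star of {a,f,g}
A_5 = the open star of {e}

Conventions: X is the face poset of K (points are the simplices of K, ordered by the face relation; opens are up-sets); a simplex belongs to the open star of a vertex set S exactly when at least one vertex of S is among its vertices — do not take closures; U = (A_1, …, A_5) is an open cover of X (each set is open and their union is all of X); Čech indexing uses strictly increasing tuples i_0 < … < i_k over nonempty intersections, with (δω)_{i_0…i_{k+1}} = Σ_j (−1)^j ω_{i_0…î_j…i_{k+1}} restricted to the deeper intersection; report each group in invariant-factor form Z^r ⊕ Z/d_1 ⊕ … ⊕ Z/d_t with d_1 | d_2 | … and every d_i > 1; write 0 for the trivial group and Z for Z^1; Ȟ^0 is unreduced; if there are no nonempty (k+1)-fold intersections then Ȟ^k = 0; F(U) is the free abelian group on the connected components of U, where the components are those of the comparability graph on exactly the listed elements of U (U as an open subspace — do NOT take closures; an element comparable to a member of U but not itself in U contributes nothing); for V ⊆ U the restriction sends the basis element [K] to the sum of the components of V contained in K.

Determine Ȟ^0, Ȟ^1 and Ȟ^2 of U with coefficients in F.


intersection data:
  A1={{c},{g},{b,c},{c,d},{c,e},{c,f},{b,c,d}} A2={{b},{f},{b,c},{b,d},{b,e},{c,f},{b,c,d}} A3={{d},{b,d},{c,d},{b,c,d}} A4={{a},{f},{g},{c,f}} A5={{e},{b,e},{c,e}}
  A12={{b,c},{c,f},{b,c,d}} A13={{c,d},{b,c,d}} A14={{g},{c,f}} A15={{c,e}} A23={{b,d},{b,c,d}} A24={{f},{c,f}} A25={{b,e}}
  A123={{b,c,d}} A124={{c,f}}
components per intersection:
  A1: {{c},{b,c},{c,d},{c,e},{c,f},{b,c,d}} {{g}}
  A2: {{b},{b,c},{b,d},{b,e},{b,c,d}} {{f},{c,f}}
  A3: {{d},{b,d},{c,d},{b,c,d}}
  A4: {{a}} {{f},{c,f}} {{g}}
  A5: {{e},{b,e},{c,e}}
  A12: {{b,c},{b,c,d}} {{c,f}}
  A13: {{c,d},{b,c,d}}
  A14: {{g}} {{c,f}}
  A15: {{c,e}}
  A23: {{b,d},{b,c,d}}
  A24: {{f},{c,f}}
  A25: {{b,e}}
  A123: {{b,c,d}}
  A124: {{c,f}}
C dims 9,9,2; δ0: rk 6, SNF 1^6; δ1: rk 2, SNF 1^2
Ȟ^0 = (9 − 6) − 0 = 3, so Ȟ^0 ≅ Z^3
Ȟ^1 = (9 − 2) − 6 = 1, so Ȟ^1 ≅ Z
Ȟ^2 = (2 − 0) − 2 = 0, so Ȟ^2 ≅ 0

Ȟ^0 ≅ Z^3, Ȟ^1 ≅ Z, Ȟ^2 ≅ 0


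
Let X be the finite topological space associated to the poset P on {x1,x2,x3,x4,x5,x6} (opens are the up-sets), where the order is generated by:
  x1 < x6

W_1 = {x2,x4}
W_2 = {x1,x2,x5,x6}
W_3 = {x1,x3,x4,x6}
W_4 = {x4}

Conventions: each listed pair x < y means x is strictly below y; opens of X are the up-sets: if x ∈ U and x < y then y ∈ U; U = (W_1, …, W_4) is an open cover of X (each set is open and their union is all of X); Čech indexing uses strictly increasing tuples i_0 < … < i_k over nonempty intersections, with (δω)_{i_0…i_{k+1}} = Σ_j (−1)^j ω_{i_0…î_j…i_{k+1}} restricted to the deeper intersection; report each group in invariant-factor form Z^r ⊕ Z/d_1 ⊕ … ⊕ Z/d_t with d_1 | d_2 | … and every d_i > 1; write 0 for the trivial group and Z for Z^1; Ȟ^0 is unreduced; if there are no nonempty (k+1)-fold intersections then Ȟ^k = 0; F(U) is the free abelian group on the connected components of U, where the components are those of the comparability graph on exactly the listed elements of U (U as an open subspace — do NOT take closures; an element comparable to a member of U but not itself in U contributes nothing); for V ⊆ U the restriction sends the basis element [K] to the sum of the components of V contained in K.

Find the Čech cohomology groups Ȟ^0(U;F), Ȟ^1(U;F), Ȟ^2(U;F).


Ȟ^0 ≅ Z^5, Ȟ^1 ≅ 0, Ȟ^2 ≅ 0

intersection data:
  W12={x2} W13={x4} W14={x4} W23={x1,x6} W34={x4}
  W134={x4}
components per intersection:
  W1: {x2} {x4}
  W2: {x1,x6} {x2} {x5}
  W3: {x1,x6} {x3} {x4}
  W4: {x4}
  W12: {x2}
  W13: {x4}
  W14: {x4}
  W23: {x1,x6}
  W34: {x4}
  W134: {x4}
C dims 9,5,1; δ0: rk 4, SNF 1^4; δ1: rk 1, SNF 1^1
Ȟ^0 = (9 − 4) − 0 = 5, so Ȟ^0 ≅ Z^5
Ȟ^1 = (5 − 1) − 4 = 0, so Ȟ^1 ≅ 0
Ȟ^2 = (1 − 0) − 1 = 0, so Ȟ^2 ≅ 0


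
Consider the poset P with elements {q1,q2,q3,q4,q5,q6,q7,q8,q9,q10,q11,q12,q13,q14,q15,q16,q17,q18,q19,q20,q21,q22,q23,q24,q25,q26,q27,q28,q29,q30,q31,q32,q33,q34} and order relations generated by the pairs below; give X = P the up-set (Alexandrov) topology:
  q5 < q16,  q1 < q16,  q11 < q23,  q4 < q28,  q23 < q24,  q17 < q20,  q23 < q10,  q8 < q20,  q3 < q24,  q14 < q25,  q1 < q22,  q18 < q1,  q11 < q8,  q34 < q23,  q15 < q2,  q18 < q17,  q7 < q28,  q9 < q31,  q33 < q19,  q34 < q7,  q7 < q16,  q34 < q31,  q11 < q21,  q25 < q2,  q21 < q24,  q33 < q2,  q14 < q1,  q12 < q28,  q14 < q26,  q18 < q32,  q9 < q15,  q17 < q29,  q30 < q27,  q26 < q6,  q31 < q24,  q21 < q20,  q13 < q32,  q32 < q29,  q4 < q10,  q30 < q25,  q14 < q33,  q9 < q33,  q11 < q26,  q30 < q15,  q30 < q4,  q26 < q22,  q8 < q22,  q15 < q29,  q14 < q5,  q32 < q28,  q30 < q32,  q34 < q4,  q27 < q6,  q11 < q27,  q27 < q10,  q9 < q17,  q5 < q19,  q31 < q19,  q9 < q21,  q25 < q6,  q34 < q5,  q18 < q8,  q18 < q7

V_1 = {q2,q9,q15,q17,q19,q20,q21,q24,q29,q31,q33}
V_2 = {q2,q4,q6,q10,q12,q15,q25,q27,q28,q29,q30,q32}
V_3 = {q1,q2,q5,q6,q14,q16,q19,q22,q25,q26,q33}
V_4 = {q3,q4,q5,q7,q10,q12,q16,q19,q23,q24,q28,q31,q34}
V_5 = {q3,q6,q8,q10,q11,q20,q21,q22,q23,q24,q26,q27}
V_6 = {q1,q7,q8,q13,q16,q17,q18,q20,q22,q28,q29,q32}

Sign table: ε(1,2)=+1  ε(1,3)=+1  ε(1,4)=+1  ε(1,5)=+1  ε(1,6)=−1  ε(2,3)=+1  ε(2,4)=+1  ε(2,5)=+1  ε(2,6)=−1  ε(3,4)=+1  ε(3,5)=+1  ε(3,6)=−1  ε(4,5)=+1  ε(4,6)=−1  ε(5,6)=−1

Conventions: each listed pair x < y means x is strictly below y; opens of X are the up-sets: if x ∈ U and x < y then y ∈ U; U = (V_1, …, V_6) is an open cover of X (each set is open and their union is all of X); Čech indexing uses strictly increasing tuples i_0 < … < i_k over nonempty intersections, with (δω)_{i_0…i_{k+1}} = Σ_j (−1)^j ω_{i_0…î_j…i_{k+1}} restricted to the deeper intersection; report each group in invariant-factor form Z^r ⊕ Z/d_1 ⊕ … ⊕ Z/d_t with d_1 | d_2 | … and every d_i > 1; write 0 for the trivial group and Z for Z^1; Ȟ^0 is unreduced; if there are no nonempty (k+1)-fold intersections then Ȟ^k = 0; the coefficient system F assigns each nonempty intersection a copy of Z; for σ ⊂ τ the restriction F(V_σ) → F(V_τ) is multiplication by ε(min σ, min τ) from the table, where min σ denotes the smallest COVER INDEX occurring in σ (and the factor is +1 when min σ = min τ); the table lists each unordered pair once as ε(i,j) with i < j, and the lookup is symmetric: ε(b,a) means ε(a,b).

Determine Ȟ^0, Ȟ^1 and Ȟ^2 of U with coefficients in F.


nerve of the cover:
  V12={q2,q15,q29} V13={q2,q19,q33} V14={q19,q24,q31} V15={q20,q21,q24} V16={q17,q20,q29} V23={q2,q6,q25} V24={q4,q10,q12,q28} V25={q6,q10,q27} V26={q28,q29,q32} V34={q5,q16,q19} V35={q6,q22,q26} V36={q1,q16,q22} V45={q3,q10,q23,q24} V46={q7,q16,q28} V56={q8,q20,q22}
  V123={q2} V126={q29} V134={q19} V145={q24} V156={q20} V235={q6} V245={q10} V246={q28} V346={q16} V356={q22}
C dims 6,15,10; δ0: rk 5, SNF 1^5; δ1: rk 10, SNF 1^9·2
Ȟ^0 = (6 − 5) − 0 = 1, so Ȟ^0 ≅ Z
Ȟ^1 = (15 − 10) − 5 = 0, so Ȟ^1 ≅ 0
Ȟ^2 = (10 − 0) − 10 = 0 plus torsion [2], so Ȟ^2 ≅ Z/2

Ȟ^0(U;F) ≅ Z; Ȟ^1(U;F) ≅ 0; Ȟ^2(U;F) ≅ Z/2


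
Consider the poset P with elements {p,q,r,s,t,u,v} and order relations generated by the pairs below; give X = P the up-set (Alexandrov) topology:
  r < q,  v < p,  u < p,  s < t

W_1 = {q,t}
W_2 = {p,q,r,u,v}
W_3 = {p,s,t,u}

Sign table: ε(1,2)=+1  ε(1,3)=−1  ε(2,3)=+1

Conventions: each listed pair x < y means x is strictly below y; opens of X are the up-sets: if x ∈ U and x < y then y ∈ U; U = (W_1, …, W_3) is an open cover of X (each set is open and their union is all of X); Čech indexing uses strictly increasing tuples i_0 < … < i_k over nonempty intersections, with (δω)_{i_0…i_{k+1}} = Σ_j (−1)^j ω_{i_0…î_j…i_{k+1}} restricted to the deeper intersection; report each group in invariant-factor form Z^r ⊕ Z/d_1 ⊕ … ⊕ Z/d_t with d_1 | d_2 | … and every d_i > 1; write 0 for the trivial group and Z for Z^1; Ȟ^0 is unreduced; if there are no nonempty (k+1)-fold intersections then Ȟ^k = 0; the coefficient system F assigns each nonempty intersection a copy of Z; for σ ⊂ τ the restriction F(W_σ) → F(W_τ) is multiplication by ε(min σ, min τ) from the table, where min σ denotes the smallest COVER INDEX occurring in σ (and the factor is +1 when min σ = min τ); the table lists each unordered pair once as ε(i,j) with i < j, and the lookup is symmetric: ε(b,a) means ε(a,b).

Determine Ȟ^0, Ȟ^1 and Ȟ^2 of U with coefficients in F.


nonempty intersections:
  W12={q} W13={t} W23={p,u}
C dims 3,3; δ0: rk 3, SNF 1^2·2
Ȟ^0: (3−3)−0=0 ⇒ 0
Ȟ^1: (3−0)−3=0 plus torsion [2] ⇒ Z/2
Ȟ^2: (0−0)−0=0 ⇒ 0

Ȟ^0 = 0, Ȟ^1 = Z/2, Ȟ^2 = 0


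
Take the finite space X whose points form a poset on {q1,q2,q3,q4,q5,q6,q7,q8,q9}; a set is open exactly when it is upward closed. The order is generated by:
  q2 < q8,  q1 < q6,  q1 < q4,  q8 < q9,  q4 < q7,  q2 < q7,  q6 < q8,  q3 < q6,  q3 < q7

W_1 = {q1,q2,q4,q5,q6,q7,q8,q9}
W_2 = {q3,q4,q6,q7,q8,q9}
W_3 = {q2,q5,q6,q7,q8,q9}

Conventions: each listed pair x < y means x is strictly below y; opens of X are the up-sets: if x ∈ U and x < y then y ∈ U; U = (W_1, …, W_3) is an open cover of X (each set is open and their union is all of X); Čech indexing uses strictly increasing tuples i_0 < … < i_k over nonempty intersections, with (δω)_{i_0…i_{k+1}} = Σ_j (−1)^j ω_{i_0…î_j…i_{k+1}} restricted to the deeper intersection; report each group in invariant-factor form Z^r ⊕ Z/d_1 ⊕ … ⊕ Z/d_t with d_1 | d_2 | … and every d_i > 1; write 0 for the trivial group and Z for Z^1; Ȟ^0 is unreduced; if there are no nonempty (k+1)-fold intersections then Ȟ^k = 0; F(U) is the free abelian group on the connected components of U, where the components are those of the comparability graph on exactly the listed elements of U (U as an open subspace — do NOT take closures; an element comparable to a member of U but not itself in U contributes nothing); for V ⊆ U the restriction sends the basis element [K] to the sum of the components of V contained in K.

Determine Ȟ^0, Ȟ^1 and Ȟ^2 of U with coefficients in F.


Ȟ^0 = Z^2, Ȟ^1 = Z, Ȟ^2 = 0

nonempty overlaps:
  W12={q4,q6,q7,q8,q9} W13={q2,q5,q6,q7,q8,q9} W23={q6,q7,q8,q9}
  W123={q6,q7,q8,q9}
components per intersection:
  W1: {q1,q2,q4,q6,q7,q8,q9} {q5}
  W2: {q3,q4,q6,q7,q8,q9}
  W3: {q2,q6,q7,q8,q9} {q5}
  W12: {q4,q7} {q6,q8,q9}
  W13: {q2,q6,q7,q8,q9} {q5}
  W23: {q6,q8,q9} {q7}
  W123: {q6,q8,q9} {q7}
C dims 5,6,2; δ0: rk 3, SNF 1^3; δ1: rk 2, SNF 1^2
degree 0: 5−3−0 = 2 → Ȟ^0 ≅ Z^2
degree 1: 6−2−3 = 1 → Ȟ^1 ≅ Z
degree 2: 2−0−2 = 0 → Ȟ^2 ≅ 0


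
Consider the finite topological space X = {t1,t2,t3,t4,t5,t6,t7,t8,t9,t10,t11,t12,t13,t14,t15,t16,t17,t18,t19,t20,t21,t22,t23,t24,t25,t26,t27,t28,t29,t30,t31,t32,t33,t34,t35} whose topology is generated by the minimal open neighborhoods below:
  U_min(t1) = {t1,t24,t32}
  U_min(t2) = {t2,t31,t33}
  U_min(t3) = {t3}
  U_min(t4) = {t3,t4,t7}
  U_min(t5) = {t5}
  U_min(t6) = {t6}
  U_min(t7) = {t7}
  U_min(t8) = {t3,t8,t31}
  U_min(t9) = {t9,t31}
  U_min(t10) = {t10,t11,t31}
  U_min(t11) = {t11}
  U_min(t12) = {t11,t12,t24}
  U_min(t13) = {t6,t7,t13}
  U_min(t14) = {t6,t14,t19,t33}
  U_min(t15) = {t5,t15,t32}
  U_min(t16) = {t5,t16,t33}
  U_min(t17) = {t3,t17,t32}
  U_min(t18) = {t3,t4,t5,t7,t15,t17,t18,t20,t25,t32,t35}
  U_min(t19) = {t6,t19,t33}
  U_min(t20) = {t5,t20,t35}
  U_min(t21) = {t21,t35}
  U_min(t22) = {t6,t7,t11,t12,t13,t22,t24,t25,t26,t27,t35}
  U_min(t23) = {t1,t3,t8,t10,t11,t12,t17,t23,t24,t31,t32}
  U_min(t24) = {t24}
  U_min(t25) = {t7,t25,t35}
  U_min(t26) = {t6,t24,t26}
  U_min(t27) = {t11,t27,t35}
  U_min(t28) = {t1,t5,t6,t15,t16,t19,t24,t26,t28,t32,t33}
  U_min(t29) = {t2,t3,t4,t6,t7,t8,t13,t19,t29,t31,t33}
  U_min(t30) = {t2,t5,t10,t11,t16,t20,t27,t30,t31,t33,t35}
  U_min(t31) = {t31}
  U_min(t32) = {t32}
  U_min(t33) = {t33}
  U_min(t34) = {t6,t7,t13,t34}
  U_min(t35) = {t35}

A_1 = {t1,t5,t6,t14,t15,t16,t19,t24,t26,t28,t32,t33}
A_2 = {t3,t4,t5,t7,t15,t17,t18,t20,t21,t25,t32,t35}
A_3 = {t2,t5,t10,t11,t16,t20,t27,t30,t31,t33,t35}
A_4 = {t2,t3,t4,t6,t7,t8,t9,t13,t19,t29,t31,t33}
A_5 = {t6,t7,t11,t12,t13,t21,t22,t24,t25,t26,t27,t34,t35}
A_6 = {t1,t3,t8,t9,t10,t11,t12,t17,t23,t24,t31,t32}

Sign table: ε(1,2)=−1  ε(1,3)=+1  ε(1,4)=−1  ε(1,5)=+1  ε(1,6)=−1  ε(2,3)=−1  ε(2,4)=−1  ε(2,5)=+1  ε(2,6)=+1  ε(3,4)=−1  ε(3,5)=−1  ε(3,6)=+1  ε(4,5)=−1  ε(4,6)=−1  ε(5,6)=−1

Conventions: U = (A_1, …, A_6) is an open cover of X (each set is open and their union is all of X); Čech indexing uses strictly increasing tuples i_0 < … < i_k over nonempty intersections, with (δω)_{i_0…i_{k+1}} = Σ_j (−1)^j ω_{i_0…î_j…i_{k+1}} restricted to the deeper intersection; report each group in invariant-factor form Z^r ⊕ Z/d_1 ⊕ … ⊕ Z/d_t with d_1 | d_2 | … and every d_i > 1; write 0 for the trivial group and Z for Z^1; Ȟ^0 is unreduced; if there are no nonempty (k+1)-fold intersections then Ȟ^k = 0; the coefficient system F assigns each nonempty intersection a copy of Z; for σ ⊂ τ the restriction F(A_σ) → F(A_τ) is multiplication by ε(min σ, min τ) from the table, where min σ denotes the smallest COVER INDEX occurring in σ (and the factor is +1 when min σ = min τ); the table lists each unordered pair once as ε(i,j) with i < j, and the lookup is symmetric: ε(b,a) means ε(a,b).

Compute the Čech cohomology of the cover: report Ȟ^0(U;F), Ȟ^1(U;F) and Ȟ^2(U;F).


Ȟ^0(U;F) ≅ 0, Ȟ^1(U;F) ≅ Z/2, Ȟ^2(U;F) ≅ Z

nerve of the cover:
  A12={t5,t15,t32} A13={t5,t16,t33} A14={t6,t19,t33} A15={t6,t24,t26} A16={t1,t24,t32} A23={t5,t20,t35} A24={t3,t4,t7} A25={t7,t21,t25,t35} A26={t3,t17,t32} A34={t2,t31,t33} A35={t11,t27,t35} A36={t10,t11,t31} A45={t6,t7,t13} A46={t3,t8,t9,t31} A56={t11,t12,t24}
  A123={t5} A126={t32} A134={t33} A145={t6} A156={t24} A235={t35} A245={t7} A246={t3} A346={t31} A356={t11}
C dims 6,15,10; δ0: rk 6, SNF 1^5·2; δ1: rk 9, SNF 1^9
Ȟ^0 = (6 − 6) − 0 = 0, so Ȟ^0 ≅ 0
Ȟ^1 = (15 − 9) − 6 = 0 plus torsion [2], so Ȟ^1 ≅ Z/2
Ȟ^2 = (10 − 0) − 9 = 1, so Ȟ^2 ≅ Z


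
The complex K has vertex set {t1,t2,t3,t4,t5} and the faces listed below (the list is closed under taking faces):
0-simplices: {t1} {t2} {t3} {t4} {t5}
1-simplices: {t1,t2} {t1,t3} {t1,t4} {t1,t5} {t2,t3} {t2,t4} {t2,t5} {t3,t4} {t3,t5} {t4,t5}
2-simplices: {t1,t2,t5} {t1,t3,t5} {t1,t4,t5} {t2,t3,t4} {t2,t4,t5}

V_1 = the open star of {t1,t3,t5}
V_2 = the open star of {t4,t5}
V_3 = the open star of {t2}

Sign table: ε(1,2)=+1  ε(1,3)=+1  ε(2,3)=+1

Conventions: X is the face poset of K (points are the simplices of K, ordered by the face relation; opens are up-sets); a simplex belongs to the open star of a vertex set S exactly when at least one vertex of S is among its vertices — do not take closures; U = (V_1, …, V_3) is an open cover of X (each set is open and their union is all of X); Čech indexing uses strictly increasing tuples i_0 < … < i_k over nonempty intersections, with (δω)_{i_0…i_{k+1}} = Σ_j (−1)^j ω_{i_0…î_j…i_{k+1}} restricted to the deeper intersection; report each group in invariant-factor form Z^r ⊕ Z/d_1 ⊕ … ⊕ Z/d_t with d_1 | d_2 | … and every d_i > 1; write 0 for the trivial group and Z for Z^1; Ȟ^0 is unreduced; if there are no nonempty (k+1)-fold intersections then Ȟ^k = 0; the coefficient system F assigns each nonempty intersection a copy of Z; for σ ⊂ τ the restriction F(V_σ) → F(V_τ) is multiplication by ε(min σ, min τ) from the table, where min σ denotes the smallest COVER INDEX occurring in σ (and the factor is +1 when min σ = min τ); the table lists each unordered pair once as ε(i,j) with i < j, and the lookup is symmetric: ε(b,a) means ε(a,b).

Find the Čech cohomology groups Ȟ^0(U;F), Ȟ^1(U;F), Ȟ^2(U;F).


intersection data:
  V1={{t1},{t3},{t5},{t1,t2},{t1,t3},{t1,t4},{t1,t5},{t2,t3},{t2,t5},{t3,t4},{t3,t5},{t4,t5},{t1,t2,t5},{t1,t3,t5},{t1,t4,t5},{t2,t3,t4},{t2,t4,t5}} V2={{t4},{t5},{t1,t4},{t1,t5},{t2,t4},{t2,t5},{t3,t4},{t3,t5},{t4,t5},{t1,t2,t5},{t1,t3,t5},{t1,t4,t5},{t2,t3,t4},{t2,t4,t5}} V3={{t2},{t1,t2},{t2,t3},{t2,t4},{t2,t5},{t1,t2,t5},{t2,t3,t4},{t2,t4,t5}}
  V12={{t5},{t1,t4},{t1,t5},{t2,t5},{t3,t4},{t3,t5},{t4,t5},{t1,t2,t5},{t1,t3,t5},{t1,t4,t5},{t2,t3,t4},{t2,t4,t5}} V13={{t1,t2},{t2,t3},{t2,t5},{t1,t2,t5},{t2,t3,t4},{t2,t4,t5}} V23={{t2,t4},{t2,t5},{t1,t2,t5},{t2,t3,t4},{t2,t4,t5}}
  V123={{t2,t5},{t1,t2,t5},{t2,t3,t4},{t2,t4,t5}}
C dims 3,3,1; δ0: rk 2, SNF 1^2; δ1: rk 1, SNF 1^1
Ȟ^0 = (3 − 2) − 0 = 1, so Ȟ^0 ≅ Z
Ȟ^1 = (3 − 1) − 2 = 0, so Ȟ^1 ≅ 0
Ȟ^2 = (1 − 0) − 1 = 0, so Ȟ^2 ≅ 0

Ȟ^0(U;F) ≅ Z, Ȟ^1(U;F) ≅ 0 and Ȟ^2(U;F) ≅ 0
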